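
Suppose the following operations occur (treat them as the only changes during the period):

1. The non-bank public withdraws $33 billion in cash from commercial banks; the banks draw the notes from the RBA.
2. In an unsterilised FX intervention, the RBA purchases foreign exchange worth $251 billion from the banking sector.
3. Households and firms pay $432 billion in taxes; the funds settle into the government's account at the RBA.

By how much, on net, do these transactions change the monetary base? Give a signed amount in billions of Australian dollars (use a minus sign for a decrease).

-$181 billion

RBA balance sheet:
  Assets:      Foreign assets +$251B
  Liabilities: Bank reserves −$214B, Currency in circulation +$33B, Government deposits +$432B
Monetary base = currency + reserves: +$33B + (−$214B) = -$181 billion.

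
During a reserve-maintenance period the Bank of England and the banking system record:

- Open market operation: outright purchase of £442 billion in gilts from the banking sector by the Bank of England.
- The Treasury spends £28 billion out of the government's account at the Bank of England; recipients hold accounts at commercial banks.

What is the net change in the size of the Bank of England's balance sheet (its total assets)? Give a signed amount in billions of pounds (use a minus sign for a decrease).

OMO purchase (from banks) £442 billion: a Bank of England asset is acquired → +£442B.
Government spending £28 billion: only the composition of liabilities changes → 0.
Net: 442 + 0 = +£442 billion.

+£442 billion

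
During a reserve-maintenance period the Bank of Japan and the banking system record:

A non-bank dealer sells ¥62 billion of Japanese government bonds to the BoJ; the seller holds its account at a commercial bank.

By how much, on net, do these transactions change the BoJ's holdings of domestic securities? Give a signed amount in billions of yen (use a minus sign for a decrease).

+¥62 billion

BoJ balance sheet:
  Assets:      Securities +¥62B
  Liabilities: Bank reserves +¥62B
So the change in the BoJ's holdings of domestic securities is +¥62 billion.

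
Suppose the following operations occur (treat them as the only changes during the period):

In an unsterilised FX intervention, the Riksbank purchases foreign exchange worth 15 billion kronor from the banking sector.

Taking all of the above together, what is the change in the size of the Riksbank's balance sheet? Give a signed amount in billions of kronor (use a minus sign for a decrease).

FX purchase 15 billion kronor: a Riksbank asset is acquired → +15B.

+15 billion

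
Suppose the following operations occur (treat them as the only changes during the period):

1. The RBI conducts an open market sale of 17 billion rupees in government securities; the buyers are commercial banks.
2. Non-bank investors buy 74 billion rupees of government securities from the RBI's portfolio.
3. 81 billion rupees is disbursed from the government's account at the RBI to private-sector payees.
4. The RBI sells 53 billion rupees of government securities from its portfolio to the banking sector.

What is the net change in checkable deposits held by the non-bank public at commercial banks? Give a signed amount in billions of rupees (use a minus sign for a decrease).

+7 billion

OMO sale (to banks) 17 billion rupees: the counterparty is a bank, so public deposits are unchanged → 0.
Asset sale (to non-banks) 74 billion rupees: non-bank counterparties' bank balances fall → −74B.
Government spending 81 billion rupees: non-bank counterparties' bank balances rise → +81B.
OMO sale (to banks) 53 billion rupees: the counterparty is a bank, so public deposits are unchanged → 0.
Net: 0 − 74 + 81 + 0 = +7 billion.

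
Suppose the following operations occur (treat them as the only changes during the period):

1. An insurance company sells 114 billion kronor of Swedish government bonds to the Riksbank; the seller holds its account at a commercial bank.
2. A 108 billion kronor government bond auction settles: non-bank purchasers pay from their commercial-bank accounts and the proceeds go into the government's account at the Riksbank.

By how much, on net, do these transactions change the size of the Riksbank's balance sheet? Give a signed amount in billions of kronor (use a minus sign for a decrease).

+114 billion

Riksbank balance sheet:
  Assets:      Securities +114B
  Liabilities: Bank reserves +6B, Government deposits +108B
Commercial banking system:
  Assets:      Reserves at CB +6B
  Liabilities: Checkable deposits +6B
Change in total Riksbank assets = +114 billion.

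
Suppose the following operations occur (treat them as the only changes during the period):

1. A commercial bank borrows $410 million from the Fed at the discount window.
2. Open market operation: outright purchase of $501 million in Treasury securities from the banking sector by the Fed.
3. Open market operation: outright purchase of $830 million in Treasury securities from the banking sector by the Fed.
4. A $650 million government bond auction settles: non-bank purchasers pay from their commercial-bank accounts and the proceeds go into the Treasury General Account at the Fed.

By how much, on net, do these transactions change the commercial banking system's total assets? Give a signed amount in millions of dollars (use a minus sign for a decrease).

-$240 million

Discount-window loan $410 million: bank balance sheets expand → +$410M.
OMO purchase (from banks) $501 million: just an asset swap on bank balance sheets → 0.
OMO purchase (from banks) $830 million: just an asset swap on bank balance sheets → 0.
Government account inflow $650 million: bank balance sheets shrink → −$650M.
Net: 410 + 0 + 0 − 650 = -$240 million.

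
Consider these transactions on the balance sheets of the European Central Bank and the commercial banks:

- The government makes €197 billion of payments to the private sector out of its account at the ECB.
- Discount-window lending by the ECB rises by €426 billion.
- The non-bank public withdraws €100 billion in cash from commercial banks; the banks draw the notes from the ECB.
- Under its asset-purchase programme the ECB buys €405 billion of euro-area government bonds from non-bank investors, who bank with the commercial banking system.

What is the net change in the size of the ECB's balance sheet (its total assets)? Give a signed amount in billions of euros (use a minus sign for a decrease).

Government spending €197 billion: only the composition of liabilities changes → 0.
Discount-window loan €426 billion: an ECB asset is acquired → +€426B.
Currency withdrawal €100 billion: only the composition of liabilities changes → 0.
Asset purchase (from non-banks) €405 billion: an ECB asset is acquired → +€405B.
Net: 0 + 426 + 0 + 405 = +€831 billion.

+€831 billion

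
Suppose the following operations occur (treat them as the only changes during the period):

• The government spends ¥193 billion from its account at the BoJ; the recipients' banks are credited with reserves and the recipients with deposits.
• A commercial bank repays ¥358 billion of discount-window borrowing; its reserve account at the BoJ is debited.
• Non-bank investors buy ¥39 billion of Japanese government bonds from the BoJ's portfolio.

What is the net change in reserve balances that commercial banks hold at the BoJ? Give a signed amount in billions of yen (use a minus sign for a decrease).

BoJ balance sheet:
  Assets:      Securities −¥39B, Loans to banks −¥358B
  Liabilities: Bank reserves −¥204B, Government deposits −¥193B
So the change in reserve balances that commercial banks hold at the BoJ is -¥204 billion.

-¥204 billion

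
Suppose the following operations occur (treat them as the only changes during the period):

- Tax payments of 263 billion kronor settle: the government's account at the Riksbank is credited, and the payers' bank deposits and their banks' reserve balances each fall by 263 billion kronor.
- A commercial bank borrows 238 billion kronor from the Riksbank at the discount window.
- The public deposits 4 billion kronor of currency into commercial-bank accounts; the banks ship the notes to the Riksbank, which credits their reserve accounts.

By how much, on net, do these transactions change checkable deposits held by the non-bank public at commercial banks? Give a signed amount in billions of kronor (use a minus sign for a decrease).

Riksbank balance sheet:
  Assets:      Loans to banks +238B
  Liabilities: Bank reserves −21B, Currency in circulation −4B, Government deposits +263B
Commercial banking system:
  Assets:      Reserves at CB −21B
  Liabilities: Checkable deposits −259B, Borrowings from CB +238B
So the change in checkable deposits held by the non-bank public at commercial banks is -259 billion.

-259 billion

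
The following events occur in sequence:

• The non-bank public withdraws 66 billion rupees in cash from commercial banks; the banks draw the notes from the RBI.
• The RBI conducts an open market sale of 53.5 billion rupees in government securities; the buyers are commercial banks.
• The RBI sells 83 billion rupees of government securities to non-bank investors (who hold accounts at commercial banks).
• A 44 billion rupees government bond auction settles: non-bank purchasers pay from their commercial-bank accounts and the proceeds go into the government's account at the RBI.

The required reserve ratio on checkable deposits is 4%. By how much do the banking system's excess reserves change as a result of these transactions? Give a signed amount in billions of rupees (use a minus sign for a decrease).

-238.78 billion

Currency withdrawal 66 billion rupees: reserves −66B, deposits −66B.
OMO sale (to banks) 53.5 billion rupees: reserves −53.5B, deposits 0.
Asset sale (to non-banks) 83 billion rupees: reserves −83B, deposits −83B.
Government account inflow 44 billion rupees: reserves −44B, deposits −44B.
Totals: Δreserves = −246.5B, Δdeposits = −193B.
Δrequired reserves = 4% × −193B = −7.72B.
Δexcess reserves = Δreserves − Δrequired = −246.5B − (−7.72B) = -238.78 billion.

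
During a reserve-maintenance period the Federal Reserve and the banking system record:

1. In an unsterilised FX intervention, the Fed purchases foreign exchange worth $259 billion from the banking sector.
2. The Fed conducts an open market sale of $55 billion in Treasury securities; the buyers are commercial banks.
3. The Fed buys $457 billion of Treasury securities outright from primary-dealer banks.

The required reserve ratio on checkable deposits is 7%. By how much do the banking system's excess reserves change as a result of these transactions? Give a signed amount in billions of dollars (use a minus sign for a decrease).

+$661 billion

FX purchase $259 billion: reserves +$259B, deposits 0.
OMO sale (to banks) $55 billion: reserves −$55B, deposits 0.
OMO purchase (from banks) $457 billion: reserves +$457B, deposits 0.
Totals: Δreserves = +$661B, Δdeposits = 0.
Δrequired reserves = 7% × 0 = 0.
Δexcess reserves = Δreserves − Δrequired = +$661B − (0) = +$661 billion.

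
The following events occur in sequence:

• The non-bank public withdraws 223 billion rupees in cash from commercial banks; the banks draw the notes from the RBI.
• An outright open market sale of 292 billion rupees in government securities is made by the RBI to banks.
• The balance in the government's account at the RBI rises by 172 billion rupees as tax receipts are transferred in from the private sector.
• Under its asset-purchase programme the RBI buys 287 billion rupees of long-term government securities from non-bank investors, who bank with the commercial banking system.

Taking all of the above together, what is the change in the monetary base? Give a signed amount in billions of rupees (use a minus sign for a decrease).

Currency withdrawal 223 billion rupees: just a shift between currency and reserves — both are base money → 0.
OMO sale (to banks) 292 billion rupees: RBI balance sheet contracts → −292B.
Government account inflow 172 billion rupees: reserves shift to a non-base liability → −172B.
Asset purchase (from non-banks) 287 billion rupees: RBI balance sheet expands → +287B.
Net: 0 − 292 − 172 + 287 = -177 billion.

-177 billion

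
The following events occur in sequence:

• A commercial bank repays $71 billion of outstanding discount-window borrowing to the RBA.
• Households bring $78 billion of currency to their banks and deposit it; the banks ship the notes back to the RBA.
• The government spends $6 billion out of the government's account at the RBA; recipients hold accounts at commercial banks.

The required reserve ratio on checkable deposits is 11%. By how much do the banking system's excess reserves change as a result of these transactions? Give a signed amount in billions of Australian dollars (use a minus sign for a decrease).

Discount-window repayment $71 billion: reserves −$71B, deposits 0.
Currency deposit $78 billion: reserves +$78B, deposits +$78B.
Government spending $6 billion: reserves +$6B, deposits +$6B.
Totals: Δreserves = +$13B, Δdeposits = +$84B.
Δrequired reserves = 11% × +$84B = +$9.24B.
Δexcess reserves = Δreserves − Δrequired = +$13B − (+$9.24B) = +$3.76 billion.

+$3.76 billion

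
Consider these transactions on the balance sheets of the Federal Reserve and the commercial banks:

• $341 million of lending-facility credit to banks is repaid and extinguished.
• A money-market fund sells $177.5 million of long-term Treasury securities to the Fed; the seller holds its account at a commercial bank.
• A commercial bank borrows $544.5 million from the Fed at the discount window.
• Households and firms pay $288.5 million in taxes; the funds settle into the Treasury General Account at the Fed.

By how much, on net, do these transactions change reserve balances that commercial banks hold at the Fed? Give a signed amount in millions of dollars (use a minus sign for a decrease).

+$92.5 million

Discount-window repayment $341 million: repayment is debited from reserves → −$341M.
Asset purchase (from non-banks) $177.5 million: the Fed pays by crediting reserve accounts → +$177.5M.
Discount-window loan $544.5 million: the loan is credited to the bank's reserve account → +$544.5M.
Government account inflow $288.5 million: funds move from bank reserves into the government account → −$288.5M.
Net: −341 + 177.5 + 544.5 − 288.5 = +$92.5 million.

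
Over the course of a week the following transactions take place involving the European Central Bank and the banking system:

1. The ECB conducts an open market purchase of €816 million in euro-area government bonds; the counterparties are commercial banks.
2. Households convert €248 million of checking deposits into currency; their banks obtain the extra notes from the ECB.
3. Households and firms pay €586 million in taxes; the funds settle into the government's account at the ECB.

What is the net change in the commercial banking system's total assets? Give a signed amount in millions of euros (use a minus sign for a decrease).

-€834 million

OMO purchase (from banks) €816 million: just an asset swap on bank balance sheets → 0.
Currency withdrawal €248 million: bank balance sheets shrink → −€248M.
Government account inflow €586 million: bank balance sheets shrink → −€586M.
Net: 0 − 248 − 586 = -€834 million.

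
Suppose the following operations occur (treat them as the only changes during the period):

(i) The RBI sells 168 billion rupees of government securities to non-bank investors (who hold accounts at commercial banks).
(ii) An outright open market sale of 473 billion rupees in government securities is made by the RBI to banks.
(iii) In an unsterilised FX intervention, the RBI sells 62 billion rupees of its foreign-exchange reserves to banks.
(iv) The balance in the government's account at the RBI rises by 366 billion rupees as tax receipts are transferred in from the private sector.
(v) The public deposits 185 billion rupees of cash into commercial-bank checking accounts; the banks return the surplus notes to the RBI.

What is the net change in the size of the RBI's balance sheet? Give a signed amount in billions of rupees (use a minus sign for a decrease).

-703 billion

RBI balance sheet:
  Assets:      Securities −641B, Foreign assets −62B
  Liabilities: Bank reserves −884B, Currency in circulation −185B, Government deposits +366B
Commercial banking system:
  Assets:      Reserves at CB −884B, Securities +473B, Foreign assets +62B
  Liabilities: Checkable deposits −349B
Change in total RBI assets = -703 billion.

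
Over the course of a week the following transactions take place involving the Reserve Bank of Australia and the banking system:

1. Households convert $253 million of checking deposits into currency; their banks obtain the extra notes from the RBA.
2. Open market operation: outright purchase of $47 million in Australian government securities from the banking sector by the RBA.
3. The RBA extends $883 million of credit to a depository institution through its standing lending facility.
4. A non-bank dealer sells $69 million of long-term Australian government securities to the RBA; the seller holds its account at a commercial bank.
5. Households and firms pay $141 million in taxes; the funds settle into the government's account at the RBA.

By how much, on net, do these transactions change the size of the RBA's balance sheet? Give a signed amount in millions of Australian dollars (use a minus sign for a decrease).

Currency withdrawal $253 million: only the composition of liabilities changes → 0.
OMO purchase (from banks) $47 million: an RBA asset is acquired → +$47M.
Discount-window loan $883 million: an RBA asset is acquired → +$883M.
Asset purchase (from non-banks) $69 million: an RBA asset is acquired → +$69M.
Government account inflow $141 million: only the composition of liabilities changes → 0.
Net: 0 + 47 + 883 + 69 + 0 = +$999 million.

+$999 million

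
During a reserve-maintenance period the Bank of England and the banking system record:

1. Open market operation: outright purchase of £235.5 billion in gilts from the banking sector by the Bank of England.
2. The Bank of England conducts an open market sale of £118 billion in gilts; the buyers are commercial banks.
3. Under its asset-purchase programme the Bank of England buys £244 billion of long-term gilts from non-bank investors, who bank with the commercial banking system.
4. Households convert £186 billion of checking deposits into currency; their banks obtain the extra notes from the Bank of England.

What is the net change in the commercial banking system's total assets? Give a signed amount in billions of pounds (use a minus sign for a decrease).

Bank of England balance sheet:
  Assets:      Securities +£361.5B
  Liabilities: Bank reserves +£175.5B, Currency in circulation +£186B
Commercial banking system:
  Assets:      Reserves at CB +£175.5B, Securities −£117.5B
  Liabilities: Checkable deposits +£58B
Change in total bank assets = +£58 billion.

+£58 billion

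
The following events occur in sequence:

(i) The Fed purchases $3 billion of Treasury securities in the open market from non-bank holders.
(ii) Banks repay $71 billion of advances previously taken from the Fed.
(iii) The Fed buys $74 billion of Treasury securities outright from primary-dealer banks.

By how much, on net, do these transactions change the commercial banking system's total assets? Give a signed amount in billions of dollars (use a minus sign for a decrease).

-$68 billion

Fed balance sheet:
  Assets:      Securities +$77B, Loans to banks −$71B
  Liabilities: Bank reserves +$6B
Commercial banking system:
  Assets:      Reserves at CB +$6B, Securities −$74B
  Liabilities: Checkable deposits +$3B, Borrowings from CB −$71B
Change in total bank assets = -$68 billion.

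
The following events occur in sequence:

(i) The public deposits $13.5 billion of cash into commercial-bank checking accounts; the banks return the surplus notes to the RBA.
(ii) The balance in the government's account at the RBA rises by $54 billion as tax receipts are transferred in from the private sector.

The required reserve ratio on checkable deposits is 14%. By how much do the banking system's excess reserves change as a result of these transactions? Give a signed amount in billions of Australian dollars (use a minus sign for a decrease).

-$34.83 billion

Currency deposit $13.5 billion: reserves +$13.5B, deposits +$13.5B.
Government account inflow $54 billion: reserves −$54B, deposits −$54B.
Totals: Δreserves = −$40.5B, Δdeposits = −$40.5B.
Δrequired reserves = 14% × −$40.5B = −$5.67B.
Δexcess reserves = Δreserves − Δrequired = −$40.5B − (−$5.67B) = -$34.83 billion.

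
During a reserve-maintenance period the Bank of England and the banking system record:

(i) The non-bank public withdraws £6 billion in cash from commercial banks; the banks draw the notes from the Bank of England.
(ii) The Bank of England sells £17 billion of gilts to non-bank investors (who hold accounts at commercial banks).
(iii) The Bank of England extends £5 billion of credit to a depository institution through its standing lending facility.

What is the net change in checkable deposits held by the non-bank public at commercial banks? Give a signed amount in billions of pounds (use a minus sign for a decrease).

-£23 billion

Bank of England balance sheet:
  Assets:      Securities −£17B, Loans to banks +£5B
  Liabilities: Bank reserves −£18B, Currency in circulation +£6B
Commercial banking system:
  Assets:      Reserves at CB −£18B
  Liabilities: Checkable deposits −£23B, Borrowings from CB +£5B
So the change in checkable deposits held by the non-bank public at commercial banks is -£23 billion.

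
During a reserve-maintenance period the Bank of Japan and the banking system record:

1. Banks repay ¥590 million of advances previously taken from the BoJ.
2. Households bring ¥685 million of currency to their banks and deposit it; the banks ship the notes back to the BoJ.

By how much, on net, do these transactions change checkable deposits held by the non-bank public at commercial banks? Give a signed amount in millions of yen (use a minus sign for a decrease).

BoJ balance sheet:
  Assets:      Loans to banks −¥590M
  Liabilities: Bank reserves +¥95M, Currency in circulation −¥685M
Commercial banking system:
  Assets:      Reserves at CB +¥95M
  Liabilities: Checkable deposits +¥685M, Borrowings from CB −¥590M
So the change in checkable deposits held by the non-bank public at commercial banks is +¥685 million.

+¥685 million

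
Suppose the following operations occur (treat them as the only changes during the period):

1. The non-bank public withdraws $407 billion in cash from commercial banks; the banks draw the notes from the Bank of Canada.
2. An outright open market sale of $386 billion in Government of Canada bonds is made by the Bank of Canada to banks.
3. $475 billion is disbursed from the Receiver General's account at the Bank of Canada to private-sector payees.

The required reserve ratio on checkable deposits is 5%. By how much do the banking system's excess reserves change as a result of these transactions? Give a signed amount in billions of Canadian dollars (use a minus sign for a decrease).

Currency withdrawal $407 billion: reserves −$407B, deposits −$407B.
OMO sale (to banks) $386 billion: reserves −$386B, deposits 0.
Government spending $475 billion: reserves +$475B, deposits +$475B.
Totals: Δreserves = −$318B, Δdeposits = +$68B.
Δrequired reserves = 5% × +$68B = +$3.4B.
Δexcess reserves = Δreserves − Δrequired = −$318B − (+$3.4B) = -$321.4 billion.

-$321.4 billion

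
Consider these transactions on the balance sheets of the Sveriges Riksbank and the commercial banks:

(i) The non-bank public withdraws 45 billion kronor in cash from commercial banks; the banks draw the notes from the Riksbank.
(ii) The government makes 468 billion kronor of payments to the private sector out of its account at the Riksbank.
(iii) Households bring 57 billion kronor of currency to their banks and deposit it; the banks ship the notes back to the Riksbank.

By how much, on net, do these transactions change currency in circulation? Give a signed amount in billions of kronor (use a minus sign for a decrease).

Currency withdrawal 45 billion kronor: notes leave the central bank → +45B.
Government spending 468 billion kronor: no currency enters or leaves circulation → 0.
Currency deposit 57 billion kronor: notes return to the central bank → −57B.
Net: 45 + 0 − 57 = -12 billion.

-12 billion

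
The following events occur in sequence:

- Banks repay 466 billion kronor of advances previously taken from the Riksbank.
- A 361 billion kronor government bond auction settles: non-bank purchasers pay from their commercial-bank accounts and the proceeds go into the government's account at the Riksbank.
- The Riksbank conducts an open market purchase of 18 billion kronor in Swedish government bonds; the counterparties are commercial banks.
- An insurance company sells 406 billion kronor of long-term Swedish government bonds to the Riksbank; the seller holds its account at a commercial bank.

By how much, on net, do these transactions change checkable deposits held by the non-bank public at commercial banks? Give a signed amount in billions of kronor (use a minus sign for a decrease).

Discount-window repayment 466 billion kronor: the counterparty is a bank, so public deposits are unchanged → 0.
Government account inflow 361 billion kronor: non-bank counterparties' bank balances fall → −361B.
OMO purchase (from banks) 18 billion kronor: the counterparty is a bank, so public deposits are unchanged → 0.
Asset purchase (from non-banks) 406 billion kronor: non-bank counterparties' bank balances rise → +406B.
Net: 0 − 361 + 0 + 406 = +45 billion.

+45 billion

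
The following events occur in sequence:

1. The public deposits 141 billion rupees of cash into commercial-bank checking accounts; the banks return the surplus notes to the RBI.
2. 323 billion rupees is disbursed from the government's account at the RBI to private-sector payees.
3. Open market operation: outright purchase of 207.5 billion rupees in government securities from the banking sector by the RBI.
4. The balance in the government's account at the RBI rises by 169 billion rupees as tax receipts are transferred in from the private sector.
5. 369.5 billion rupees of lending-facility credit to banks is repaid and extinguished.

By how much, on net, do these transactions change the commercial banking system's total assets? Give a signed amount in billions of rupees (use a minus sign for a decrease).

Currency deposit 141 billion rupees: bank balance sheets expand → +141B.
Government spending 323 billion rupees: bank balance sheets expand → +323B.
OMO purchase (from banks) 207.5 billion rupees: just an asset swap on bank balance sheets → 0.
Government account inflow 169 billion rupees: bank balance sheets shrink → −169B.
Discount-window repayment 369.5 billion rupees: bank balance sheets shrink → −369.5B.
Net: 141 + 323 + 0 − 169 − 369.5 = -74.5 billion.

-74.5 billion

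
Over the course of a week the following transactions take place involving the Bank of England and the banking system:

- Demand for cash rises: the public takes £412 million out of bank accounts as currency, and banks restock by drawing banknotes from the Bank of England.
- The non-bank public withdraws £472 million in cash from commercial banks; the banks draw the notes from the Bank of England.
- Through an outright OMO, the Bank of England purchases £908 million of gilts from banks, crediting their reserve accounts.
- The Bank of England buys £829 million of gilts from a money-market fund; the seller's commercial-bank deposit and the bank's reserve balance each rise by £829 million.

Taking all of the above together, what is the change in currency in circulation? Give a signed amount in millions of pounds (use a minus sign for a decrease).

+£884 million

Currency withdrawal £412 million: notes leave the central bank → +£412M.
Currency withdrawal £472 million: notes leave the central bank → +£472M.
OMO purchase (from banks) £908 million: no currency enters or leaves circulation → 0.
Asset purchase (from non-banks) £829 million: no currency enters or leaves circulation → 0.
Net: 412 + 472 + 0 + 0 = +£884 million.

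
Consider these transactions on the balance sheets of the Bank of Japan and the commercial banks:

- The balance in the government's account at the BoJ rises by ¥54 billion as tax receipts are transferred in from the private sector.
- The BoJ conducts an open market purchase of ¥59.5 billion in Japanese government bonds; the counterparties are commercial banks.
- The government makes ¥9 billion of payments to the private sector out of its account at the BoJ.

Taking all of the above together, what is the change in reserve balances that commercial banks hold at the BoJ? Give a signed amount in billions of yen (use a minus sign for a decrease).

+¥14.5 billion

Government account inflow ¥54 billion: funds move from bank reserves into the government account → −¥54B.
OMO purchase (from banks) ¥59.5 billion: the BoJ pays by crediting reserve accounts → +¥59.5B.
Government spending ¥9 billion: government payments flow into bank reserve accounts → +¥9B.
Net: −54 + 59.5 + 9 = +¥14.5 billion.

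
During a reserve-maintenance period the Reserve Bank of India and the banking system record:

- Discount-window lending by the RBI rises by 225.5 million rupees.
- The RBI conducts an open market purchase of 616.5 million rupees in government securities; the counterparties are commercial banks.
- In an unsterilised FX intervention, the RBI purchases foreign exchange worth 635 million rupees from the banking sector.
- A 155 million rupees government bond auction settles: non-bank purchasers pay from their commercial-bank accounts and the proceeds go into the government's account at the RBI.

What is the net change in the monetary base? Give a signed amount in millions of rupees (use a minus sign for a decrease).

+1322 million

RBI balance sheet:
  Assets:      Securities +616.5M, Loans to banks +225.5M, Foreign assets +635M
  Liabilities: Bank reserves +1322M, Government deposits +155M
Commercial banking system:
  Assets:      Reserves at CB +1322M, Securities −616.5M, Foreign assets −635M
  Liabilities: Checkable deposits −155M, Borrowings from CB +225.5M
Monetary base = currency + reserves: 0 + (+1322M) = +1322 million.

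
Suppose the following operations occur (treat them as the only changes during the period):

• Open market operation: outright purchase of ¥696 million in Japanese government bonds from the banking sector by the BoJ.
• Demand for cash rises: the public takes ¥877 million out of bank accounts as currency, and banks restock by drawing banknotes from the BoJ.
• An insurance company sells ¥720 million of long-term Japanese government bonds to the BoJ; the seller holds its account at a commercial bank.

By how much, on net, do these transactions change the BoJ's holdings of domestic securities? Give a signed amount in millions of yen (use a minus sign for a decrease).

BoJ balance sheet:
  Assets:      Securities +¥1416M
  Liabilities: Bank reserves +¥539M, Currency in circulation +¥877M
Commercial banking system:
  Assets:      Reserves at CB +¥539M, Securities −¥696M
  Liabilities: Checkable deposits −¥157M
So the change in the BoJ's holdings of domestic securities is +¥1416 million.

+¥1416 million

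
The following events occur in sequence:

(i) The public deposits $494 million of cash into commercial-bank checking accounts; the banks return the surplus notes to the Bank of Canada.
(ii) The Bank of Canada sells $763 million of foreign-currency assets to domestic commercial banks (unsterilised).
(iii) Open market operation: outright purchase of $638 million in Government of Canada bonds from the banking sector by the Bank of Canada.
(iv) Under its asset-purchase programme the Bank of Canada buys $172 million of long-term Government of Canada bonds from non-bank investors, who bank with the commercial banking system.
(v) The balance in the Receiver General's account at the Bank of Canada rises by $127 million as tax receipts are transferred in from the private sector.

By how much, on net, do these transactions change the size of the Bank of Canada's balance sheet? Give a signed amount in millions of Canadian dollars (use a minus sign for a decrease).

Currency deposit $494 million: only the composition of liabilities changes → 0.
FX sale $763 million: a Bank of Canada asset is shed → −$763M.
OMO purchase (from banks) $638 million: a Bank of Canada asset is acquired → +$638M.
Asset purchase (from non-banks) $172 million: a Bank of Canada asset is acquired → +$172M.
Government account inflow $127 million: only the composition of liabilities changes → 0.
Net: 0 − 763 + 638 + 172 + 0 = +$47 million.

+$47 million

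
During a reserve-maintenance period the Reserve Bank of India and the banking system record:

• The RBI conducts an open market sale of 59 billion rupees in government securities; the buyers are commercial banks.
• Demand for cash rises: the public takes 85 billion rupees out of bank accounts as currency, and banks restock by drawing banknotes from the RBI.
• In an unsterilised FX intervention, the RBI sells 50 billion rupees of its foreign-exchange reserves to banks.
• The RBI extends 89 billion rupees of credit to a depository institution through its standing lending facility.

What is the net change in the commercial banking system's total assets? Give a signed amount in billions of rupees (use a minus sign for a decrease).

+4 billion

OMO sale (to banks) 59 billion rupees: just an asset swap on bank balance sheets → 0.
Currency withdrawal 85 billion rupees: bank balance sheets shrink → −85B.
FX sale 50 billion rupees: just an asset swap on bank balance sheets → 0.
Discount-window loan 89 billion rupees: bank balance sheets expand → +89B.
Net: 0 − 85 + 0 + 89 = +4 billion.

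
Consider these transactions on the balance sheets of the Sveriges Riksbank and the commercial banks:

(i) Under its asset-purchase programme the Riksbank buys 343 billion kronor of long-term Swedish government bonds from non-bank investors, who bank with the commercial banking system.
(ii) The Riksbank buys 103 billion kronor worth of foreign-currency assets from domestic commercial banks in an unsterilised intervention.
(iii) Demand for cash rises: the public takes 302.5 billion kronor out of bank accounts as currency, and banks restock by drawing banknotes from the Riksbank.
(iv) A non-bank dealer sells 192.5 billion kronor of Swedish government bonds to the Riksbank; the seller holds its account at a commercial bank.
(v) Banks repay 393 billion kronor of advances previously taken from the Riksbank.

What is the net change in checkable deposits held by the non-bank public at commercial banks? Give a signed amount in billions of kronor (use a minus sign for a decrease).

Asset purchase (from non-banks) 343 billion kronor: non-bank counterparties' bank balances rise → +343B.
FX purchase 103 billion kronor: the counterparty is a bank, so public deposits are unchanged → 0.
Currency withdrawal 302.5 billion kronor: non-bank counterparties' bank balances fall → −302.5B.
Asset purchase (from non-banks) 192.5 billion kronor: non-bank counterparties' bank balances rise → +192.5B.
Discount-window repayment 393 billion kronor: the counterparty is a bank, so public deposits are unchanged → 0.
Net: 343 + 0 − 302.5 + 192.5 + 0 = +233 billion.

+233 billion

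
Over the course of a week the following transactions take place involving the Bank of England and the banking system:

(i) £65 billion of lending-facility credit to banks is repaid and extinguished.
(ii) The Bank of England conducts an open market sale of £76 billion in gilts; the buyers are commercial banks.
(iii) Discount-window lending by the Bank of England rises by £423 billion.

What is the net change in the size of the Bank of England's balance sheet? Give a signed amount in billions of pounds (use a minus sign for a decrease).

Bank of England balance sheet:
  Assets:      Securities −£76B, Loans to banks +£358B
  Liabilities: Bank reserves +£282B
Commercial banking system:
  Assets:      Reserves at CB +£282B, Securities +£76B
  Liabilities: Borrowings from CB +£358B
Change in total Bank of England assets = +£282 billion.

+£282 billion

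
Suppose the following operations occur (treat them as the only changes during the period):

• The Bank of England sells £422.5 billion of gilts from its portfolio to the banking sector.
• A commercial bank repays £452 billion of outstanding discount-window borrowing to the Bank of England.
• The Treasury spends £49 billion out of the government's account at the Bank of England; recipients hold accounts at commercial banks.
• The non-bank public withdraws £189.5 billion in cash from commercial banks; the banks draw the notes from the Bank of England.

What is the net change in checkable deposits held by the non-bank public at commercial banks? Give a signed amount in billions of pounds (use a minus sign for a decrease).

OMO sale (to banks) £422.5 billion: the counterparty is a bank, so public deposits are unchanged → 0.
Discount-window repayment £452 billion: the counterparty is a bank, so public deposits are unchanged → 0.
Government spending £49 billion: non-bank counterparties' bank balances rise → +£49B.
Currency withdrawal £189.5 billion: non-bank counterparties' bank balances fall → −£189.5B.
Net: 0 + 0 + 49 − 189.5 = -£140.5 billion.

-£140.5 billion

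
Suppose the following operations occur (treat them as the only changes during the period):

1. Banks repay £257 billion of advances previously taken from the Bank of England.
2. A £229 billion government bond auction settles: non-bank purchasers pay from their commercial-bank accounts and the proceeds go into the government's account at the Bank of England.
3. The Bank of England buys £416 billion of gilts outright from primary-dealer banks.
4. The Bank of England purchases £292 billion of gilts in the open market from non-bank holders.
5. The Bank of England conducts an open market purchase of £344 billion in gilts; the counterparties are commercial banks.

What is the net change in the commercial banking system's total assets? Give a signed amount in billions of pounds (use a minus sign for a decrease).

-£194 billion

Discount-window repayment £257 billion: bank balance sheets shrink → −£257B.
Government account inflow £229 billion: bank balance sheets shrink → −£229B.
OMO purchase (from banks) £416 billion: just an asset swap on bank balance sheets → 0.
Asset purchase (from non-banks) £292 billion: bank balance sheets expand → +£292B.
OMO purchase (from banks) £344 billion: just an asset swap on bank balance sheets → 0.
Net: −257 − 229 + 0 + 292 + 0 = -£194 billion.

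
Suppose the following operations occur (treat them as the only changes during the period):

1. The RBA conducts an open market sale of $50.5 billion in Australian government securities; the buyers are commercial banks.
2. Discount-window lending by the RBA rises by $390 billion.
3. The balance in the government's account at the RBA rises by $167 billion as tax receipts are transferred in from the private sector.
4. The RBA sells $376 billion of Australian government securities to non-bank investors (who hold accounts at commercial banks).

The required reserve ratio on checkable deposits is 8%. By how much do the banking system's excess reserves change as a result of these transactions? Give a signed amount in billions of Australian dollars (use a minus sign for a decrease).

OMO sale (to banks) $50.5 billion: reserves −$50.5B, deposits 0.
Discount-window loan $390 billion: reserves +$390B, deposits 0.
Government account inflow $167 billion: reserves −$167B, deposits −$167B.
Asset sale (to non-banks) $376 billion: reserves −$376B, deposits −$376B.
Totals: Δreserves = −$203.5B, Δdeposits = −$543B.
Δrequired reserves = 8% × −$543B = −$43.44B.
Δexcess reserves = Δreserves − Δrequired = −$203.5B − (−$43.44B) = -$160.06 billion.

-$160.06 billion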